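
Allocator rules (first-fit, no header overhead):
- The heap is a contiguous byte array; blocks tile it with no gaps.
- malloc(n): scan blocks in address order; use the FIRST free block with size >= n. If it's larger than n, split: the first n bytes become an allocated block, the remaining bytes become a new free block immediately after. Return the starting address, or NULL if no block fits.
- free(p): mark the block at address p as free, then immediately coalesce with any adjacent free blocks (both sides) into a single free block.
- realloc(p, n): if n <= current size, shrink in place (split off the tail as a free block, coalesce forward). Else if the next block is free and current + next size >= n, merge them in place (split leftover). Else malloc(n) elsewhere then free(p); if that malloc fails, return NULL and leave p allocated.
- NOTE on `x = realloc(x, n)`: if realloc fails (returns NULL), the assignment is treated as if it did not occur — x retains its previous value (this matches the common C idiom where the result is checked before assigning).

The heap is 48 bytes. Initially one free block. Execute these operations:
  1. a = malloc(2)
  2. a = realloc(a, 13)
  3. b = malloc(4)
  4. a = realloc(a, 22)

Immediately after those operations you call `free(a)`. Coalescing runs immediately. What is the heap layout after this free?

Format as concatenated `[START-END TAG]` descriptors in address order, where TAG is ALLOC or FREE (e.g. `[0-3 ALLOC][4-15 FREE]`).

Op 1: a = malloc(2) -> a = 0; heap: [0-1 ALLOC][2-47 FREE]
Op 2: a = realloc(a, 13) -> a = 0; heap: [0-12 ALLOC][13-47 FREE]
Op 3: b = malloc(4) -> b = 13; heap: [0-12 ALLOC][13-16 ALLOC][17-47 FREE]
Op 4: a = realloc(a, 22) -> a = 17; heap: [0-12 FREE][13-16 ALLOC][17-38 ALLOC][39-47 FREE]
free(a): a = 17 -> block [17-38 ALLOC]; mark free, coalesce with adjacent free neighbors -> [0-12 FREE][13-16 ALLOC][17-47 FREE]

Answer: [0-12 FREE][13-16 ALLOC][17-47 FREE]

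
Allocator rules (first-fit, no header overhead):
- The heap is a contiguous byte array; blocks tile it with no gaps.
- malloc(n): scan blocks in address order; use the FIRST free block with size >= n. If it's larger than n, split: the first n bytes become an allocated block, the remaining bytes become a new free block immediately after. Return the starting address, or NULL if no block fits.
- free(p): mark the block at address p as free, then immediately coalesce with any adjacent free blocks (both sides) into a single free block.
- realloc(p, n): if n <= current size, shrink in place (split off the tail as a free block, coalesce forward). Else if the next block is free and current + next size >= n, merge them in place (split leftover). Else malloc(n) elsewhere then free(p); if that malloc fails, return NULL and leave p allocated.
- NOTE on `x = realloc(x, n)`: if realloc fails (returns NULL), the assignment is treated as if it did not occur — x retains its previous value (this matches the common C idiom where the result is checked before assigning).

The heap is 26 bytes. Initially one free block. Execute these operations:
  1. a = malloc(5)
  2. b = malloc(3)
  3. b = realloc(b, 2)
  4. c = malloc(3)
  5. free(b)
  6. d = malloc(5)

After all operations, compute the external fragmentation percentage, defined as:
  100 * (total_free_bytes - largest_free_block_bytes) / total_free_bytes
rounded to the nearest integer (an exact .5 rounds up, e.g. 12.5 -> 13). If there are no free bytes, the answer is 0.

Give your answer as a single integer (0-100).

Op 1: a = malloc(5) -> a = 0; heap: [0-4 ALLOC][5-25 FREE]
Op 2: b = malloc(3) -> b = 5; heap: [0-4 ALLOC][5-7 ALLOC][8-25 FREE]
Op 3: b = realloc(b, 2) -> b = 5; heap: [0-4 ALLOC][5-6 ALLOC][7-25 FREE]
Op 4: c = malloc(3) -> c = 7; heap: [0-4 ALLOC][5-6 ALLOC][7-9 ALLOC][10-25 FREE]
Op 5: free(b) -> (freed b); heap: [0-4 ALLOC][5-6 FREE][7-9 ALLOC][10-25 FREE]
Op 6: d = malloc(5) -> d = 10; heap: [0-4 ALLOC][5-6 FREE][7-9 ALLOC][10-14 ALLOC][15-25 FREE]
Free blocks: [2 11] total_free=13 largest=11 -> 100*(13-11)/13 = 200/13 ≈ 15.385 -> rounds to 15

Answer: 15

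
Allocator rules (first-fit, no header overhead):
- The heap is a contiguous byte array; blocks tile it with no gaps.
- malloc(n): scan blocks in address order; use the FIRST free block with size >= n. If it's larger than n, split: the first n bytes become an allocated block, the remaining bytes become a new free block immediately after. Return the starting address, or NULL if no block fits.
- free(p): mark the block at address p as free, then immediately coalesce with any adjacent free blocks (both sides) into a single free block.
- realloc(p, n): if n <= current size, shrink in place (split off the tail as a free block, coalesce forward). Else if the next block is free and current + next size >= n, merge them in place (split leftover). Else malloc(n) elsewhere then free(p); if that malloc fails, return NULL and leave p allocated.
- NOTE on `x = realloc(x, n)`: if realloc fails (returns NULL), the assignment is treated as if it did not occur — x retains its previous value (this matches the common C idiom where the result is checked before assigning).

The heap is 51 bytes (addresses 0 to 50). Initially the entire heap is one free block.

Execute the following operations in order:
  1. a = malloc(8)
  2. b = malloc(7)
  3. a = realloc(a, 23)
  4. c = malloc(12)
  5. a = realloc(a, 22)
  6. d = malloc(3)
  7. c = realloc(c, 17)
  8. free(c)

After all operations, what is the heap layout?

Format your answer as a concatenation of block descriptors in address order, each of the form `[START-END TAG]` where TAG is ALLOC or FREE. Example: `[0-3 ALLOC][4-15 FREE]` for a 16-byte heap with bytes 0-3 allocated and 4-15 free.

Op 1: a = malloc(8) -> a = 0; heap: [0-7 ALLOC][8-50 FREE]
Op 2: b = malloc(7) -> b = 8; heap: [0-7 ALLOC][8-14 ALLOC][15-50 FREE]
Op 3: a = realloc(a, 23) -> a = 15; heap: [0-7 FREE][8-14 ALLOC][15-37 ALLOC][38-50 FREE]
Op 4: c = malloc(12) -> c = 38; heap: [0-7 FREE][8-14 ALLOC][15-37 ALLOC][38-49 ALLOC][50-50 FREE]
Op 5: a = realloc(a, 22) -> a = 15; heap: [0-7 FREE][8-14 ALLOC][15-36 ALLOC][37-37 FREE][38-49 ALLOC][50-50 FREE]
Op 6: d = malloc(3) -> d = 0; heap: [0-2 ALLOC][3-7 FREE][8-14 ALLOC][15-36 ALLOC][37-37 FREE][38-49 ALLOC][50-50 FREE]
Op 7: c = realloc(c, 17) -> NULL (c unchanged); heap: [0-2 ALLOC][3-7 FREE][8-14 ALLOC][15-36 ALLOC][37-37 FREE][38-49 ALLOC][50-50 FREE]
Op 8: free(c) -> (freed c); heap: [0-2 ALLOC][3-7 FREE][8-14 ALLOC][15-36 ALLOC][37-50 FREE]

Answer: [0-2 ALLOC][3-7 FREE][8-14 ALLOC][15-36 ALLOC][37-50 FREE]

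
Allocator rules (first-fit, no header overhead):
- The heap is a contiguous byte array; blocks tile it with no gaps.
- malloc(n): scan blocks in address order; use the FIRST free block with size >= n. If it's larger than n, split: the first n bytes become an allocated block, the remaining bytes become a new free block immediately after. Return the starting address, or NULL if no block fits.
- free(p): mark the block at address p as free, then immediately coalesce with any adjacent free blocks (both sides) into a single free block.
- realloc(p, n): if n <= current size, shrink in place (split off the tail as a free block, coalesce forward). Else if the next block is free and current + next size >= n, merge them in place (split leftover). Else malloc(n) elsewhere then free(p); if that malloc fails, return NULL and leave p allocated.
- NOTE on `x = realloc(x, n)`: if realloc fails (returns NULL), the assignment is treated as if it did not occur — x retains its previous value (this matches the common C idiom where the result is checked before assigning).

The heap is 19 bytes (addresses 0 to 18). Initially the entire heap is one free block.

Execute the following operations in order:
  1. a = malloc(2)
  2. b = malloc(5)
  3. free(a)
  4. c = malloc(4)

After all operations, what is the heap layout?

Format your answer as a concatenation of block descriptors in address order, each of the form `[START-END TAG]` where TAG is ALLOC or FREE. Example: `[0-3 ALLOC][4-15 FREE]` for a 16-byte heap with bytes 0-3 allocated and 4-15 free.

Op 1: a = malloc(2) -> a = 0; heap: [0-1 ALLOC][2-18 FREE]
Op 2: b = malloc(5) -> b = 2; heap: [0-1 ALLOC][2-6 ALLOC][7-18 FREE]
Op 3: free(a) -> (freed a); heap: [0-1 FREE][2-6 ALLOC][7-18 FREE]
Op 4: c = malloc(4) -> c = 7; heap: [0-1 FREE][2-6 ALLOC][7-10 ALLOC][11-18 FREE]

Answer: [0-1 FREE][2-6 ALLOC][7-10 ALLOC][11-18 FREE]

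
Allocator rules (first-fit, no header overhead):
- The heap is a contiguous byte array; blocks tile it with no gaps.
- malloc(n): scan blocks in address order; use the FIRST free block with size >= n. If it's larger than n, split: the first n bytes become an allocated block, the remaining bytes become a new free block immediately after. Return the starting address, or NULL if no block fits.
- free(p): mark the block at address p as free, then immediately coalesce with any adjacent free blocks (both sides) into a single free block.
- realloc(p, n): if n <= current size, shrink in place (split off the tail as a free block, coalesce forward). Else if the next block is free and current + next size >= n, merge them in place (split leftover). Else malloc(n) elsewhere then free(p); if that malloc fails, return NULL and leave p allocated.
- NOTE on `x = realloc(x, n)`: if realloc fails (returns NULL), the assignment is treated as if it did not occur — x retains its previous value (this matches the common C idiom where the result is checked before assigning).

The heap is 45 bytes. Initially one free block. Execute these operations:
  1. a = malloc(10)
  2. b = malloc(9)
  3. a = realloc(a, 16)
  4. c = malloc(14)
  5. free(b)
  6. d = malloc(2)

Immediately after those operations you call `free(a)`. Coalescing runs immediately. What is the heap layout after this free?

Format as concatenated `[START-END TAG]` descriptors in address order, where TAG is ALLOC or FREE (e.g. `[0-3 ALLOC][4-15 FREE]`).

Answer: [0-1 ALLOC][2-44 FREE]

Derivation:
Op 1: a = malloc(10) -> a = 0; heap: [0-9 ALLOC][10-44 FREE]
Op 2: b = malloc(9) -> b = 10; heap: [0-9 ALLOC][10-18 ALLOC][19-44 FREE]
Op 3: a = realloc(a, 16) -> a = 19; heap: [0-9 FREE][10-18 ALLOC][19-34 ALLOC][35-44 FREE]
Op 4: c = malloc(14) -> c = NULL; heap: [0-9 FREE][10-18 ALLOC][19-34 ALLOC][35-44 FREE]
Op 5: free(b) -> (freed b); heap: [0-18 FREE][19-34 ALLOC][35-44 FREE]
Op 6: d = malloc(2) -> d = 0; heap: [0-1 ALLOC][2-18 FREE][19-34 ALLOC][35-44 FREE]
free(a): a = 19 -> block [19-34 ALLOC]; mark free, coalesce with adjacent free neighbors -> [0-1 ALLOC][2-44 FREE]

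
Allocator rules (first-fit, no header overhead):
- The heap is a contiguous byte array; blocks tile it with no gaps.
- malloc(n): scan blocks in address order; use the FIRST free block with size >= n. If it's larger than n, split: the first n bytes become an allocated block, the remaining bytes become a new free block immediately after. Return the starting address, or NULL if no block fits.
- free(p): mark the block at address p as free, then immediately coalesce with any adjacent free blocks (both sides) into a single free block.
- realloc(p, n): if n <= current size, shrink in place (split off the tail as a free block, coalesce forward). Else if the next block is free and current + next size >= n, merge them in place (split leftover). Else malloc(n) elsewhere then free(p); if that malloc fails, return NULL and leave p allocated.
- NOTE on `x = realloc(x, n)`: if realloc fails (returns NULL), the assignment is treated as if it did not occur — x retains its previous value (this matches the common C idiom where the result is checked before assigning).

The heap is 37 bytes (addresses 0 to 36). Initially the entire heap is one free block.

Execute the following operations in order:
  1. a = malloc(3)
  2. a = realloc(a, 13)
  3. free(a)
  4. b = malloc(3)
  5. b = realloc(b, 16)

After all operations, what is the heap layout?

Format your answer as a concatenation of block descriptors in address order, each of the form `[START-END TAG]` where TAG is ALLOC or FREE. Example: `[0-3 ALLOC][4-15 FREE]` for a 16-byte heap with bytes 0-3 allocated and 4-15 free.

Answer: [0-15 ALLOC][16-36 FREE]

Derivation:
Op 1: a = malloc(3) -> a = 0; heap: [0-2 ALLOC][3-36 FREE]
Op 2: a = realloc(a, 13) -> a = 0; heap: [0-12 ALLOC][13-36 FREE]
Op 3: free(a) -> (freed a); heap: [0-36 FREE]
Op 4: b = malloc(3) -> b = 0; heap: [0-2 ALLOC][3-36 FREE]
Op 5: b = realloc(b, 16) -> b = 0; heap: [0-15 ALLOC][16-36 FREE]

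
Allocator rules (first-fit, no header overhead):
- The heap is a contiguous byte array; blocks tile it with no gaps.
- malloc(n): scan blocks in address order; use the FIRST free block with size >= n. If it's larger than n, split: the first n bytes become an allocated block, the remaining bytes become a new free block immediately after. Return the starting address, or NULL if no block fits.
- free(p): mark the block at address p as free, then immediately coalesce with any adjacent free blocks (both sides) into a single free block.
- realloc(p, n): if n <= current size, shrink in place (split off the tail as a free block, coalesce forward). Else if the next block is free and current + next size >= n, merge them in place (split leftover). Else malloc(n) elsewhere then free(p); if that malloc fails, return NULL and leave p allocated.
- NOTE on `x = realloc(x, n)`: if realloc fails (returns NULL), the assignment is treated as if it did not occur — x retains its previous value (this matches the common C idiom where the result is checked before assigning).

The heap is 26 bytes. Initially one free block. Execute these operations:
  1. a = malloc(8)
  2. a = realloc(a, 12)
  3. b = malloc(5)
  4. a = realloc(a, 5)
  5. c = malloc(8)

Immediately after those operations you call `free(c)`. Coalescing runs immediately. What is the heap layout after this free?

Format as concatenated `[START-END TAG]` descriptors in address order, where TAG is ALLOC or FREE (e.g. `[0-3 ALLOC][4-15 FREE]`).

Answer: [0-4 ALLOC][5-11 FREE][12-16 ALLOC][17-25 FREE]

Derivation:
Op 1: a = malloc(8) -> a = 0; heap: [0-7 ALLOC][8-25 FREE]
Op 2: a = realloc(a, 12) -> a = 0; heap: [0-11 ALLOC][12-25 FREE]
Op 3: b = malloc(5) -> b = 12; heap: [0-11 ALLOC][12-16 ALLOC][17-25 FREE]
Op 4: a = realloc(a, 5) -> a = 0; heap: [0-4 ALLOC][5-11 FREE][12-16 ALLOC][17-25 FREE]
Op 5: c = malloc(8) -> c = 17; heap: [0-4 ALLOC][5-11 FREE][12-16 ALLOC][17-24 ALLOC][25-25 FREE]
free(c): c = 17 -> block [17-24 ALLOC]; mark free, coalesce with adjacent free neighbors -> [0-4 ALLOC][5-11 FREE][12-16 ALLOC][17-25 FREE]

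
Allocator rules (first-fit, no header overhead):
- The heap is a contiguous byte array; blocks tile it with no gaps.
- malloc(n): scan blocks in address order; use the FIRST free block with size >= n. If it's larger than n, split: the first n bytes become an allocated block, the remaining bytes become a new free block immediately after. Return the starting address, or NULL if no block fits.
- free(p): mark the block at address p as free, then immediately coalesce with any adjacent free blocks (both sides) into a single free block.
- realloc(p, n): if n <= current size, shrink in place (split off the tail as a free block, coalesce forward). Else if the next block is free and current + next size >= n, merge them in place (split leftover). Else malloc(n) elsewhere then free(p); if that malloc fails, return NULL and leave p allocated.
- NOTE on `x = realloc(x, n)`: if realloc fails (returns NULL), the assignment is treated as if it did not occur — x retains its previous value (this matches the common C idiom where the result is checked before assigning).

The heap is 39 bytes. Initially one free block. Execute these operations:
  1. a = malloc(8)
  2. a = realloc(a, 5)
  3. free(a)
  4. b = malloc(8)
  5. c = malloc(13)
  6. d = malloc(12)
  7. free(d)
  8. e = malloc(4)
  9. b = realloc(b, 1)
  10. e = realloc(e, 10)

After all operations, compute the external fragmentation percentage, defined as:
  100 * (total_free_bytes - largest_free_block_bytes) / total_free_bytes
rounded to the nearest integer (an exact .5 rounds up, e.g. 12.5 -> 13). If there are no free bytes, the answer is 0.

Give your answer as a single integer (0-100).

Op 1: a = malloc(8) -> a = 0; heap: [0-7 ALLOC][8-38 FREE]
Op 2: a = realloc(a, 5) -> a = 0; heap: [0-4 ALLOC][5-38 FREE]
Op 3: free(a) -> (freed a); heap: [0-38 FREE]
Op 4: b = malloc(8) -> b = 0; heap: [0-7 ALLOC][8-38 FREE]
Op 5: c = malloc(13) -> c = 8; heap: [0-7 ALLOC][8-20 ALLOC][21-38 FREE]
Op 6: d = malloc(12) -> d = 21; heap: [0-7 ALLOC][8-20 ALLOC][21-32 ALLOC][33-38 FREE]
Op 7: free(d) -> (freed d); heap: [0-7 ALLOC][8-20 ALLOC][21-38 FREE]
Op 8: e = malloc(4) -> e = 21; heap: [0-7 ALLOC][8-20 ALLOC][21-24 ALLOC][25-38 FREE]
Op 9: b = realloc(b, 1) -> b = 0; heap: [0-0 ALLOC][1-7 FREE][8-20 ALLOC][21-24 ALLOC][25-38 FREE]
Op 10: e = realloc(e, 10) -> e = 21; heap: [0-0 ALLOC][1-7 FREE][8-20 ALLOC][21-30 ALLOC][31-38 FREE]
Free blocks: [7 8] total_free=15 largest=8 -> 100*(15-8)/15 = 700/15 ≈ 46.667 -> rounds to 47

Answer: 47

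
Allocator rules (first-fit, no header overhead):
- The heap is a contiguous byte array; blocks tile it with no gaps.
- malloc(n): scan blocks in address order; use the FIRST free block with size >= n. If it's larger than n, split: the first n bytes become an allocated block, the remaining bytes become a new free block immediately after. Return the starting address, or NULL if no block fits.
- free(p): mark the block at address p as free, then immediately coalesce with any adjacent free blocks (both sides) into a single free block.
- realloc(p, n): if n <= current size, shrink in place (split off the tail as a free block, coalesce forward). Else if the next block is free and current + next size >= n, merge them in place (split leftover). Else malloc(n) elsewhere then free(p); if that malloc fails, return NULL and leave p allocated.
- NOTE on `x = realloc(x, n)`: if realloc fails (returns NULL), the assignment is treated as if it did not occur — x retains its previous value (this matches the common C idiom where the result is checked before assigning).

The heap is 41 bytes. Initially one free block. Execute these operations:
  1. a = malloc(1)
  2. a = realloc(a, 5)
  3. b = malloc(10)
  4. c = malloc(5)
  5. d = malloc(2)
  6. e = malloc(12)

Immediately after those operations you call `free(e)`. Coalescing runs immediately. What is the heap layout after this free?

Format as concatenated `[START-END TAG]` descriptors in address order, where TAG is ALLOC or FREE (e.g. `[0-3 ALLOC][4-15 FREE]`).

Answer: [0-4 ALLOC][5-14 ALLOC][15-19 ALLOC][20-21 ALLOC][22-40 FREE]

Derivation:
Op 1: a = malloc(1) -> a = 0; heap: [0-0 ALLOC][1-40 FREE]
Op 2: a = realloc(a, 5) -> a = 0; heap: [0-4 ALLOC][5-40 FREE]
Op 3: b = malloc(10) -> b = 5; heap: [0-4 ALLOC][5-14 ALLOC][15-40 FREE]
Op 4: c = malloc(5) -> c = 15; heap: [0-4 ALLOC][5-14 ALLOC][15-19 ALLOC][20-40 FREE]
Op 5: d = malloc(2) -> d = 20; heap: [0-4 ALLOC][5-14 ALLOC][15-19 ALLOC][20-21 ALLOC][22-40 FREE]
Op 6: e = malloc(12) -> e = 22; heap: [0-4 ALLOC][5-14 ALLOC][15-19 ALLOC][20-21 ALLOC][22-33 ALLOC][34-40 FREE]
free(e): e = 22 -> block [22-33 ALLOC]; mark free, coalesce with adjacent free neighbors -> [0-4 ALLOC][5-14 ALLOC][15-19 ALLOC][20-21 ALLOC][22-40 FREE]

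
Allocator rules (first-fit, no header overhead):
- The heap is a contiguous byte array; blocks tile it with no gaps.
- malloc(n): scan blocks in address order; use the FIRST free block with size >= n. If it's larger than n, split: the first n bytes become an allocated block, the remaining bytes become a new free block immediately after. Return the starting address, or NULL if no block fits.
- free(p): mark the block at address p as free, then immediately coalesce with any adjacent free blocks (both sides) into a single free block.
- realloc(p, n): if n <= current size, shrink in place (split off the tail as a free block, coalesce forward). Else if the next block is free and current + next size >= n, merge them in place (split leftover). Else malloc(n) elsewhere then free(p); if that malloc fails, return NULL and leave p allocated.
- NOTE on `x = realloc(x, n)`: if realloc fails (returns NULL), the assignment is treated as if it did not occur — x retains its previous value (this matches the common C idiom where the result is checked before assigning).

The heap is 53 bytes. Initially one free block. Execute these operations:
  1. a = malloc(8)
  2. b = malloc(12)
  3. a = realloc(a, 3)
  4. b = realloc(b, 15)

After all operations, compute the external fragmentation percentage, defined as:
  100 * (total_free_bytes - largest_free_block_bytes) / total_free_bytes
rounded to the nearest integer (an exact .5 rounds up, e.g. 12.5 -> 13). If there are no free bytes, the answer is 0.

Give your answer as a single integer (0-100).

Op 1: a = malloc(8) -> a = 0; heap: [0-7 ALLOC][8-52 FREE]
Op 2: b = malloc(12) -> b = 8; heap: [0-7 ALLOC][8-19 ALLOC][20-52 FREE]
Op 3: a = realloc(a, 3) -> a = 0; heap: [0-2 ALLOC][3-7 FREE][8-19 ALLOC][20-52 FREE]
Op 4: b = realloc(b, 15) -> b = 8; heap: [0-2 ALLOC][3-7 FREE][8-22 ALLOC][23-52 FREE]
Free blocks: [5 30] total_free=35 largest=30 -> 100*(35-30)/35 = 500/35 ≈ 14.286 -> rounds to 14

Answer: 14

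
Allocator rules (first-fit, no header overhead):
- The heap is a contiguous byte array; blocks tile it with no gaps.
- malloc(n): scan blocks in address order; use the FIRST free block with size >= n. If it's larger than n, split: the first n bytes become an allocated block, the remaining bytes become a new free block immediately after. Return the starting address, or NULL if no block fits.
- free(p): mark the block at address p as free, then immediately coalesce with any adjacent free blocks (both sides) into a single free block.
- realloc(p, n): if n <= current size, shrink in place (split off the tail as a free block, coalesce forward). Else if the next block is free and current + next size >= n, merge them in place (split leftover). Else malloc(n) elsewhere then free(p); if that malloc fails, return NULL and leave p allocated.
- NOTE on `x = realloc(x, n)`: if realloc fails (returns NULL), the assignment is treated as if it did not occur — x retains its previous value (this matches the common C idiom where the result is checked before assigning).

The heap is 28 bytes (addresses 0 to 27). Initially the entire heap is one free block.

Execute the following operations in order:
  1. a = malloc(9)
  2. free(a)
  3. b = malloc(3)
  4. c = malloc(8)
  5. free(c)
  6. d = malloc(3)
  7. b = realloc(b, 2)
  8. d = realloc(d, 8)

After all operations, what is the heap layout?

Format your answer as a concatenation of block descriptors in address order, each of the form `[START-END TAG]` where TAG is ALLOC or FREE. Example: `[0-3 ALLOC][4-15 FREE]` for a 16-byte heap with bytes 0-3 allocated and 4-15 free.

Answer: [0-1 ALLOC][2-2 FREE][3-10 ALLOC][11-27 FREE]

Derivation:
Op 1: a = malloc(9) -> a = 0; heap: [0-8 ALLOC][9-27 FREE]
Op 2: free(a) -> (freed a); heap: [0-27 FREE]
Op 3: b = malloc(3) -> b = 0; heap: [0-2 ALLOC][3-27 FREE]
Op 4: c = malloc(8) -> c = 3; heap: [0-2 ALLOC][3-10 ALLOC][11-27 FREE]
Op 5: free(c) -> (freed c); heap: [0-2 ALLOC][3-27 FREE]
Op 6: d = malloc(3) -> d = 3; heap: [0-2 ALLOC][3-5 ALLOC][6-27 FREE]
Op 7: b = realloc(b, 2) -> b = 0; heap: [0-1 ALLOC][2-2 FREE][3-5 ALLOC][6-27 FREE]
Op 8: d = realloc(d, 8) -> d = 3; heap: [0-1 ALLOC][2-2 FREE][3-10 ALLOC][11-27 FREE]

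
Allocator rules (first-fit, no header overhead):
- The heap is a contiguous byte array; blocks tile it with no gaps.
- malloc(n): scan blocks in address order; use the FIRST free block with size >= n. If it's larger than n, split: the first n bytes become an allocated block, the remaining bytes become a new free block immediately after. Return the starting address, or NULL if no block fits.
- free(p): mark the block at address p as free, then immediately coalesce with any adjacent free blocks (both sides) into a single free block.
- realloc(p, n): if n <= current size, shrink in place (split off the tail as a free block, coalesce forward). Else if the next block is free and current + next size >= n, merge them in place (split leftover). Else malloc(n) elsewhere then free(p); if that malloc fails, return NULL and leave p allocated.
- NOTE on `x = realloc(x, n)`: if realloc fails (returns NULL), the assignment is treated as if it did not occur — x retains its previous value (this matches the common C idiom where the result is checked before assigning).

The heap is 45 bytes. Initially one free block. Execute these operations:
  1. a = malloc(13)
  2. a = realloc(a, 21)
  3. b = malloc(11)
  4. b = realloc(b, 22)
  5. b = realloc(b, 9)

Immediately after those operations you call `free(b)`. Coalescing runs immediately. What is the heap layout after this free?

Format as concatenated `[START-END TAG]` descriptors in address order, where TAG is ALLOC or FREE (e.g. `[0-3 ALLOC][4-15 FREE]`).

Op 1: a = malloc(13) -> a = 0; heap: [0-12 ALLOC][13-44 FREE]
Op 2: a = realloc(a, 21) -> a = 0; heap: [0-20 ALLOC][21-44 FREE]
Op 3: b = malloc(11) -> b = 21; heap: [0-20 ALLOC][21-31 ALLOC][32-44 FREE]
Op 4: b = realloc(b, 22) -> b = 21; heap: [0-20 ALLOC][21-42 ALLOC][43-44 FREE]
Op 5: b = realloc(b, 9) -> b = 21; heap: [0-20 ALLOC][21-29 ALLOC][30-44 FREE]
free(b): b = 21 -> block [21-29 ALLOC]; mark free, coalesce with adjacent free neighbors -> [0-20 ALLOC][21-44 FREE]

Answer: [0-20 ALLOC][21-44 FREE]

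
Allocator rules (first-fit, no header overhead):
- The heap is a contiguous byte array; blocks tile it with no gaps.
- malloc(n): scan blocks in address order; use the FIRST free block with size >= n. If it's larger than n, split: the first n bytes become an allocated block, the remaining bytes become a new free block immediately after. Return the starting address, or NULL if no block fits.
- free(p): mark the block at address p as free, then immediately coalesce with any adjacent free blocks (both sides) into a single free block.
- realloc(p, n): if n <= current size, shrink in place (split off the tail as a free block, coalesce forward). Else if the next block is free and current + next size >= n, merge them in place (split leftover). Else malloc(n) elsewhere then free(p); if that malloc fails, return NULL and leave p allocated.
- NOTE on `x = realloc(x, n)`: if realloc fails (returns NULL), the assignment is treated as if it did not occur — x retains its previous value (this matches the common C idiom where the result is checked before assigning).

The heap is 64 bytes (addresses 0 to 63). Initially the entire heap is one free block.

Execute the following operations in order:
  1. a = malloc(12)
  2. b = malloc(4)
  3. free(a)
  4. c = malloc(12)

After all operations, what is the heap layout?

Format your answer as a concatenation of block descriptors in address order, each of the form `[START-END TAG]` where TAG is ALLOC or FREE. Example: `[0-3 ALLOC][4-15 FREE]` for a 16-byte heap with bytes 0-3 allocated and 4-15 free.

Op 1: a = malloc(12) -> a = 0; heap: [0-11 ALLOC][12-63 FREE]
Op 2: b = malloc(4) -> b = 12; heap: [0-11 ALLOC][12-15 ALLOC][16-63 FREE]
Op 3: free(a) -> (freed a); heap: [0-11 FREE][12-15 ALLOC][16-63 FREE]
Op 4: c = malloc(12) -> c = 0; heap: [0-11 ALLOC][12-15 ALLOC][16-63 FREE]

Answer: [0-11 ALLOC][12-15 ALLOC][16-63 FREE]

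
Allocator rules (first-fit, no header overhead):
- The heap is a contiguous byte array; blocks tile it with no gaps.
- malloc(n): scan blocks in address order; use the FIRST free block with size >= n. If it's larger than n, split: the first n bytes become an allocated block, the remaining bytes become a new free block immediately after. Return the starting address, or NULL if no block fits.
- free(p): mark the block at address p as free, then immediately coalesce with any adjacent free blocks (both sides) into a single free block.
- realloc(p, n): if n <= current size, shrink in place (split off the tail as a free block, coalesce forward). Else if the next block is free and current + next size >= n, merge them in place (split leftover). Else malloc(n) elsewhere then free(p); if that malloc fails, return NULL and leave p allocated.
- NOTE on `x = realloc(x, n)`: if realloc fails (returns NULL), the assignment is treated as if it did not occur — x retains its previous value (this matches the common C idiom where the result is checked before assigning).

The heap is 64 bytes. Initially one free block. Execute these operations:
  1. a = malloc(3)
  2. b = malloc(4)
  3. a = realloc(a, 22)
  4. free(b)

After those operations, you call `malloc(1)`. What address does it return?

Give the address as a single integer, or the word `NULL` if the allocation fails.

Op 1: a = malloc(3) -> a = 0; heap: [0-2 ALLOC][3-63 FREE]
Op 2: b = malloc(4) -> b = 3; heap: [0-2 ALLOC][3-6 ALLOC][7-63 FREE]
Op 3: a = realloc(a, 22) -> a = 7; heap: [0-2 FREE][3-6 ALLOC][7-28 ALLOC][29-63 FREE]
Op 4: free(b) -> (freed b); heap: [0-6 FREE][7-28 ALLOC][29-63 FREE]
malloc(1): first-fit scan over [0-6 FREE][7-28 ALLOC][29-63 FREE] -> 0

Answer: 0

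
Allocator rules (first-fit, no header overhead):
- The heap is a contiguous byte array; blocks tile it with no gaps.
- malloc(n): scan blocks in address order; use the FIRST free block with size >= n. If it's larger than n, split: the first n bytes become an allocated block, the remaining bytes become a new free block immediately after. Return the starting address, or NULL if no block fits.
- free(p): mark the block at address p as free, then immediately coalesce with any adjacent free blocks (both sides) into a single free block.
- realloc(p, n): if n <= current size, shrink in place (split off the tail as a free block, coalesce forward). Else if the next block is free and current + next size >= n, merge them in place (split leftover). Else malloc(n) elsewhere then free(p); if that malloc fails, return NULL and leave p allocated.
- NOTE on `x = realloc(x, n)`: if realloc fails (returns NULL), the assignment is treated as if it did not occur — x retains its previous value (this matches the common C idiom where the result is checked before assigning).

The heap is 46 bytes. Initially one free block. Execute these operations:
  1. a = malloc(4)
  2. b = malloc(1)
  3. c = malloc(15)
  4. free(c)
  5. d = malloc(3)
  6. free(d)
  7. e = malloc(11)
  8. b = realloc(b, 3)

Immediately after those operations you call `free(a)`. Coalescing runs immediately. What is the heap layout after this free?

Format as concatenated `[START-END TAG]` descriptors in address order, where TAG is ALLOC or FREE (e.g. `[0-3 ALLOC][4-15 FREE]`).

Op 1: a = malloc(4) -> a = 0; heap: [0-3 ALLOC][4-45 FREE]
Op 2: b = malloc(1) -> b = 4; heap: [0-3 ALLOC][4-4 ALLOC][5-45 FREE]
Op 3: c = malloc(15) -> c = 5; heap: [0-3 ALLOC][4-4 ALLOC][5-19 ALLOC][20-45 FREE]
Op 4: free(c) -> (freed c); heap: [0-3 ALLOC][4-4 ALLOC][5-45 FREE]
Op 5: d = malloc(3) -> d = 5; heap: [0-3 ALLOC][4-4 ALLOC][5-7 ALLOC][8-45 FREE]
Op 6: free(d) -> (freed d); heap: [0-3 ALLOC][4-4 ALLOC][5-45 FREE]
Op 7: e = malloc(11) -> e = 5; heap: [0-3 ALLOC][4-4 ALLOC][5-15 ALLOC][16-45 FREE]
Op 8: b = realloc(b, 3) -> b = 16; heap: [0-3 ALLOC][4-4 FREE][5-15 ALLOC][16-18 ALLOC][19-45 FREE]
free(a): a = 0 -> block [0-3 ALLOC]; mark free, coalesce with adjacent free neighbors -> [0-4 FREE][5-15 ALLOC][16-18 ALLOC][19-45 FREE]

Answer: [0-4 FREE][5-15 ALLOC][16-18 ALLOC][19-45 FREE]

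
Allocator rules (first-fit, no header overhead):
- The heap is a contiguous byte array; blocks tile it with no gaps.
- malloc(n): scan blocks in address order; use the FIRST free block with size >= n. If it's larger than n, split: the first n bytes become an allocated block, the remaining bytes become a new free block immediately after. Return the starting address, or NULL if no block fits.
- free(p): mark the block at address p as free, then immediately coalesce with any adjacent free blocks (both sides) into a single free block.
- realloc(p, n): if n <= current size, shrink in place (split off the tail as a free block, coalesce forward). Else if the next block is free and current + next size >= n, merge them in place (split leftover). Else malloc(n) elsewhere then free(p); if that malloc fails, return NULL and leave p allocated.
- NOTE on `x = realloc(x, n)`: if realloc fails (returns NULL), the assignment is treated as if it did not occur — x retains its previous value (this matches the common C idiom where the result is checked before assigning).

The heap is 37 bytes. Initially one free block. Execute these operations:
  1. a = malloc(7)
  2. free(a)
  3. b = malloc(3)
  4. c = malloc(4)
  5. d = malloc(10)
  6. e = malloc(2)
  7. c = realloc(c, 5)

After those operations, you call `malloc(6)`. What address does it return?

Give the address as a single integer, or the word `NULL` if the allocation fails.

Op 1: a = malloc(7) -> a = 0; heap: [0-6 ALLOC][7-36 FREE]
Op 2: free(a) -> (freed a); heap: [0-36 FREE]
Op 3: b = malloc(3) -> b = 0; heap: [0-2 ALLOC][3-36 FREE]
Op 4: c = malloc(4) -> c = 3; heap: [0-2 ALLOC][3-6 ALLOC][7-36 FREE]
Op 5: d = malloc(10) -> d = 7; heap: [0-2 ALLOC][3-6 ALLOC][7-16 ALLOC][17-36 FREE]
Op 6: e = malloc(2) -> e = 17; heap: [0-2 ALLOC][3-6 ALLOC][7-16 ALLOC][17-18 ALLOC][19-36 FREE]
Op 7: c = realloc(c, 5) -> c = 19; heap: [0-2 ALLOC][3-6 FREE][7-16 ALLOC][17-18 ALLOC][19-23 ALLOC][24-36 FREE]
malloc(6): first-fit scan over [0-2 ALLOC][3-6 FREE][7-16 ALLOC][17-18 ALLOC][19-23 ALLOC][24-36 FREE] -> 24

Answer: 24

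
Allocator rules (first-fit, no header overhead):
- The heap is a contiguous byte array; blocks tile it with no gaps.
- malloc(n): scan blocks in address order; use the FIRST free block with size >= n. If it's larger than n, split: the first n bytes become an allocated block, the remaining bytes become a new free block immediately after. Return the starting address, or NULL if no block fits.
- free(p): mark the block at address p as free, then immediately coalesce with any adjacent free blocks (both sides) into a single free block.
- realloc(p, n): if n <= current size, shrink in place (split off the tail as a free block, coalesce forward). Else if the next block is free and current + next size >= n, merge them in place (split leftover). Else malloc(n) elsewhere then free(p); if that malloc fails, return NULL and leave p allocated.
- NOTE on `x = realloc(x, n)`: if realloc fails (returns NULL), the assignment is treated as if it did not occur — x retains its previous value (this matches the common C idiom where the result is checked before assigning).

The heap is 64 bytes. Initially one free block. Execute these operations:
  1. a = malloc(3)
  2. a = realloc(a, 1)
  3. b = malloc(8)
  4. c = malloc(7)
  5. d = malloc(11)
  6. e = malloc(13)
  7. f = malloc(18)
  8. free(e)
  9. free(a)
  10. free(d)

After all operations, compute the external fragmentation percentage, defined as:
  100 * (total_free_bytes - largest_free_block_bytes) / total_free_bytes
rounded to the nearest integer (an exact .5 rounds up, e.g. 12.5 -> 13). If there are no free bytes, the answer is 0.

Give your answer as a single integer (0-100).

Answer: 23

Derivation:
Op 1: a = malloc(3) -> a = 0; heap: [0-2 ALLOC][3-63 FREE]
Op 2: a = realloc(a, 1) -> a = 0; heap: [0-0 ALLOC][1-63 FREE]
Op 3: b = malloc(8) -> b = 1; heap: [0-0 ALLOC][1-8 ALLOC][9-63 FREE]
Op 4: c = malloc(7) -> c = 9; heap: [0-0 ALLOC][1-8 ALLOC][9-15 ALLOC][16-63 FREE]
Op 5: d = malloc(11) -> d = 16; heap: [0-0 ALLOC][1-8 ALLOC][9-15 ALLOC][16-26 ALLOC][27-63 FREE]
Op 6: e = malloc(13) -> e = 27; heap: [0-0 ALLOC][1-8 ALLOC][9-15 ALLOC][16-26 ALLOC][27-39 ALLOC][40-63 FREE]
Op 7: f = malloc(18) -> f = 40; heap: [0-0 ALLOC][1-8 ALLOC][9-15 ALLOC][16-26 ALLOC][27-39 ALLOC][40-57 ALLOC][58-63 FREE]
Op 8: free(e) -> (freed e); heap: [0-0 ALLOC][1-8 ALLOC][9-15 ALLOC][16-26 ALLOC][27-39 FREE][40-57 ALLOC][58-63 FREE]
Op 9: free(a) -> (freed a); heap: [0-0 FREE][1-8 ALLOC][9-15 ALLOC][16-26 ALLOC][27-39 FREE][40-57 ALLOC][58-63 FREE]
Op 10: free(d) -> (freed d); heap: [0-0 FREE][1-8 ALLOC][9-15 ALLOC][16-39 FREE][40-57 ALLOC][58-63 FREE]
Free blocks: [1 24 6] total_free=31 largest=24 -> 100*(31-24)/31 = 700/31 ≈ 22.581 -> rounds to 23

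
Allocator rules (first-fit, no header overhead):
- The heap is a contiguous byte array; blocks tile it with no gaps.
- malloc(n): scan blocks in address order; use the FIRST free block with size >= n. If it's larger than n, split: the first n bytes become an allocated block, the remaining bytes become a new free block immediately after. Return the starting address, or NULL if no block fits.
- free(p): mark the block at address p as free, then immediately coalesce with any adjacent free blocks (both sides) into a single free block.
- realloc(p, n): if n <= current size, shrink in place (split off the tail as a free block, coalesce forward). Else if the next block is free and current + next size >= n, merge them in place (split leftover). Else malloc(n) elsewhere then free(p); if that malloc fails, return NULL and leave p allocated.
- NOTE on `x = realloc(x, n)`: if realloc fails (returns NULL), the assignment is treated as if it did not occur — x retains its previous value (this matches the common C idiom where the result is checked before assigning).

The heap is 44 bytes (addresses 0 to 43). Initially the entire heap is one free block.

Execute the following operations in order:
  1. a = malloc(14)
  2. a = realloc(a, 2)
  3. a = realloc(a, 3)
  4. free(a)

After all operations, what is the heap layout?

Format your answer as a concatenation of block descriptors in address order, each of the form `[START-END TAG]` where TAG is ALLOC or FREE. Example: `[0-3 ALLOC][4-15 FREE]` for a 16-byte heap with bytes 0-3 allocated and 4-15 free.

Op 1: a = malloc(14) -> a = 0; heap: [0-13 ALLOC][14-43 FREE]
Op 2: a = realloc(a, 2) -> a = 0; heap: [0-1 ALLOC][2-43 FREE]
Op 3: a = realloc(a, 3) -> a = 0; heap: [0-2 ALLOC][3-43 FREE]
Op 4: free(a) -> (freed a); heap: [0-43 FREE]

Answer: [0-43 FREE]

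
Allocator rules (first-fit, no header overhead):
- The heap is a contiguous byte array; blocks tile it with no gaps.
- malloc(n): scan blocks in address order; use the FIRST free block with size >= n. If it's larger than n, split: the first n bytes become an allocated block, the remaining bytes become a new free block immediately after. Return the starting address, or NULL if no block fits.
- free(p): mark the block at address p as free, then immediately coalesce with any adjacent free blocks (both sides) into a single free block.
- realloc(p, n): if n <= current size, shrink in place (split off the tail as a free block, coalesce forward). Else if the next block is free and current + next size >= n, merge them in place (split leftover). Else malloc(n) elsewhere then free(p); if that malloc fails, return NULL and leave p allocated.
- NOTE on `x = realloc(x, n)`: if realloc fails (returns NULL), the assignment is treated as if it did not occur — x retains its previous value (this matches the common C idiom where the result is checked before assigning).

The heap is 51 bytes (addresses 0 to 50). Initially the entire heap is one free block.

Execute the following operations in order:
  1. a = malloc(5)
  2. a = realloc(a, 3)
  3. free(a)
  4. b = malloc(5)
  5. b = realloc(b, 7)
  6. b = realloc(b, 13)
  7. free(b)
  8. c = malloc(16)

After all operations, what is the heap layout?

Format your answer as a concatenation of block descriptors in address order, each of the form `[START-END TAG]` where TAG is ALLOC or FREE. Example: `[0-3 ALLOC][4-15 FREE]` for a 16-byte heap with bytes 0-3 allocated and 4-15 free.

Op 1: a = malloc(5) -> a = 0; heap: [0-4 ALLOC][5-50 FREE]
Op 2: a = realloc(a, 3) -> a = 0; heap: [0-2 ALLOC][3-50 FREE]
Op 3: free(a) -> (freed a); heap: [0-50 FREE]
Op 4: b = malloc(5) -> b = 0; heap: [0-4 ALLOC][5-50 FREE]
Op 5: b = realloc(b, 7) -> b = 0; heap: [0-6 ALLOC][7-50 FREE]
Op 6: b = realloc(b, 13) -> b = 0; heap: [0-12 ALLOC][13-50 FREE]
Op 7: free(b) -> (freed b); heap: [0-50 FREE]
Op 8: c = malloc(16) -> c = 0; heap: [0-15 ALLOC][16-50 FREE]

Answer: [0-15 ALLOC][16-50 FREE]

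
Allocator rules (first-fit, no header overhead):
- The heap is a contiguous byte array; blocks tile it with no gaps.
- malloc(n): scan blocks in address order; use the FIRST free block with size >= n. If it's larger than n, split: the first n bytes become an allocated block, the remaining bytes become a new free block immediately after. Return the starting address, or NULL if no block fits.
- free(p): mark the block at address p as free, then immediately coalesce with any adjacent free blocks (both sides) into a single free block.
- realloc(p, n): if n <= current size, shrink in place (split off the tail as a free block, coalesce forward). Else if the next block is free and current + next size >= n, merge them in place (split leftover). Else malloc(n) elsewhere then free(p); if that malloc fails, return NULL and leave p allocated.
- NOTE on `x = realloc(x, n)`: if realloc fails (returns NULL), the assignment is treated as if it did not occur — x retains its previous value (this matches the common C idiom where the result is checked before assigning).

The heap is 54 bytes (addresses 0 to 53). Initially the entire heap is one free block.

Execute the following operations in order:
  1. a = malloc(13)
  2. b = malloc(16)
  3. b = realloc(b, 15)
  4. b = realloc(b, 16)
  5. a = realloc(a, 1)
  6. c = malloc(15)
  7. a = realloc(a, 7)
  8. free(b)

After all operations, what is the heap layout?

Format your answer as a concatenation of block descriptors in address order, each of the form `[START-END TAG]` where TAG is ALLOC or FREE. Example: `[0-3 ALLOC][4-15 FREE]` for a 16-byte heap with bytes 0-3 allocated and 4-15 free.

Op 1: a = malloc(13) -> a = 0; heap: [0-12 ALLOC][13-53 FREE]
Op 2: b = malloc(16) -> b = 13; heap: [0-12 ALLOC][13-28 ALLOC][29-53 FREE]
Op 3: b = realloc(b, 15) -> b = 13; heap: [0-12 ALLOC][13-27 ALLOC][28-53 FREE]
Op 4: b = realloc(b, 16) -> b = 13; heap: [0-12 ALLOC][13-28 ALLOC][29-53 FREE]
Op 5: a = realloc(a, 1) -> a = 0; heap: [0-0 ALLOC][1-12 FREE][13-28 ALLOC][29-53 FREE]
Op 6: c = malloc(15) -> c = 29; heap: [0-0 ALLOC][1-12 FREE][13-28 ALLOC][29-43 ALLOC][44-53 FREE]
Op 7: a = realloc(a, 7) -> a = 0; heap: [0-6 ALLOC][7-12 FREE][13-28 ALLOC][29-43 ALLOC][44-53 FREE]
Op 8: free(b) -> (freed b); heap: [0-6 ALLOC][7-28 FREE][29-43 ALLOC][44-53 FREE]

Answer: [0-6 ALLOC][7-28 FREE][29-43 ALLOC][44-53 FREE]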